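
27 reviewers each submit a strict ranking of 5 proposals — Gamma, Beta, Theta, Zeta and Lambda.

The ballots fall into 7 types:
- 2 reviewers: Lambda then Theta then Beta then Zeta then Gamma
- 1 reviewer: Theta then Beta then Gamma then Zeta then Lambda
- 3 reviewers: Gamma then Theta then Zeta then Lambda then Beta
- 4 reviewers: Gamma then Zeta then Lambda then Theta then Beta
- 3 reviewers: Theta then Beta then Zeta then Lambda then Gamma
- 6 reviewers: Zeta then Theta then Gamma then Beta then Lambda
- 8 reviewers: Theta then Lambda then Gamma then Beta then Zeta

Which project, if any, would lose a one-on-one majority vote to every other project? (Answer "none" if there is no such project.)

Head-to-head results (27 reviewers):
Gamma–Beta: Gamma 21–6.
Gamma vs Theta: Theta, 20–7.
Gamma vs Zeta: 16 to 11, Gamma.
Gamma vs Lambda: Gamma preferred on 1+3+4+6 = 14 ballots; Gamma wins 14–13.
Beta vs Theta: Beta is ranked higher on 0 ballots, Theta on 27. Theta wins 27–0.
Beta vs Zeta: Beta is ranked higher on 2+1+3+8 = 14 ballots, Zeta on 13. Beta wins 14–13.
Beta vs Lambda: Lambda, 17–10.
Theta–Zeta: Theta 17–10.
Theta vs Lambda: 21 to 6, Theta.
Zeta–Lambda: Zeta 17–10.
Every project wins at least one matchup (Gamma beats Beta; Beta beats Zeta; Theta beats Gamma; Zeta beats Lambda; Lambda beats Beta), so there is no Condorcet loser.

none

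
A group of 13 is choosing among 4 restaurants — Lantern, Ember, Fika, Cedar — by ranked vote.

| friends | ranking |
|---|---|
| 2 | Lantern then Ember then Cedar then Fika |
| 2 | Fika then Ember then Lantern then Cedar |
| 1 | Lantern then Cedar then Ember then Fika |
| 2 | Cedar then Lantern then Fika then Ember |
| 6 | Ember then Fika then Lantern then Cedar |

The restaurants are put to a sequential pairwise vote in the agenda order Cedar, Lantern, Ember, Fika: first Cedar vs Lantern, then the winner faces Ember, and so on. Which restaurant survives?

Round 1: Cedar vs Lantern — 2–11, Lantern advances.
Round 2: Lantern vs Ember — 5–8, Ember advances.
Round 3: Ember vs Fika — 9–4, Ember advances.
Ember survives the agenda.

Ember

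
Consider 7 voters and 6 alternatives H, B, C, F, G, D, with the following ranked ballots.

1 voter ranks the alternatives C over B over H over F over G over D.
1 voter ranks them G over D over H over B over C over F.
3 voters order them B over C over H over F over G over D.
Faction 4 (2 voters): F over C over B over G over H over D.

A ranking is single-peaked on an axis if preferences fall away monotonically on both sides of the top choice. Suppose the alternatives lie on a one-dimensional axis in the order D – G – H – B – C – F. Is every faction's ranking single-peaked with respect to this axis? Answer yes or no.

Axis positions: D=1, G=2, H=3, B=4, C=5, F=6.
Faction 1 (peak C at position 5): ranking walks positions 5-4-3-6-2-1, expanding outward from the peak — single-peaked.
Faction 2 (peak G at position 2): ranking walks positions 2-1-3-4-5-6, expanding outward from the peak — single-peaked.
Faction 3 (peak B at position 4): ranking walks positions 4-5-3-6-2-1, expanding outward from the peak — single-peaked.
Faction 4: ranking walks positions 6-5-4-2-3-1; G is ranked above H even though H lies between G and the peak F on the axis — preferences dip and rise again. Not single-peaked.
Faction 4 violates single-peakedness, so the profile is not single-peaked on this axis.

no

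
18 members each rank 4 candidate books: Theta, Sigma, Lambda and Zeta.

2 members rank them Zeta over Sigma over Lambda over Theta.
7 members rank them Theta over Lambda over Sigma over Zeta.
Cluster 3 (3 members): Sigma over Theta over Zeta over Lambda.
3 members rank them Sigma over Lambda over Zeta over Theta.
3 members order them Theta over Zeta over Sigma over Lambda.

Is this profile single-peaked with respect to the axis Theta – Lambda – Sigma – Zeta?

no

Axis positions: Theta=1, Lambda=2, Sigma=3, Zeta=4.
Cluster 1 (peak Zeta at position 4): ranking walks positions 4-3-2-1, expanding outward from the peak — single-peaked.
Cluster 2 (peak Theta at position 1): ranking walks positions 1-2-3-4, expanding outward from the peak — single-peaked.
Cluster 3: ranking walks positions 3-1-4-2; Theta is ranked above Lambda even though Lambda lies between Theta and the peak Sigma on the axis — preferences dip and rise again. Not single-peaked.
Cluster 4 (peak Sigma at position 3): ranking walks positions 3-2-4-1, expanding outward from the peak — single-peaked.
Cluster 5: ranking walks positions 1-4-3-2; Zeta is ranked above Lambda even though Lambda lies between Zeta and the peak Theta on the axis — preferences dip and rise again. Not single-peaked.
Cluster 3 violates single-peakedness, so the profile is not single-peaked on this axis.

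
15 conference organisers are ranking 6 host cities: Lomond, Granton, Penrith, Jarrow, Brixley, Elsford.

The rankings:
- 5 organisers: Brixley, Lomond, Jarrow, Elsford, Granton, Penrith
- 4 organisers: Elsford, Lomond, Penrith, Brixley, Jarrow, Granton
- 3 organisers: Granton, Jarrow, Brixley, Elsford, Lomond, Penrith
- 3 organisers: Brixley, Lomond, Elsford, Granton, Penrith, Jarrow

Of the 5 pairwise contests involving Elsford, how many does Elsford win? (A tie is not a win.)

Elsford against each rival (15 organisers):
Elsford vs Lomond: 7 to 8, Lomond.
Elsford vs Granton: Elsford is ranked higher on 5+4+3 = 12 ballots, Granton on 3. Elsford wins 12–3.
Elsford vs Penrith: Elsford, 15–0.
Elsford–Jarrow: Jarrow 8–7.
Elsford vs Brixley: Brixley, 11–4.
Elsford beats Granton, Penrith; loses to Lomond, Jarrow, Brixley — 2 pairwise wins.

2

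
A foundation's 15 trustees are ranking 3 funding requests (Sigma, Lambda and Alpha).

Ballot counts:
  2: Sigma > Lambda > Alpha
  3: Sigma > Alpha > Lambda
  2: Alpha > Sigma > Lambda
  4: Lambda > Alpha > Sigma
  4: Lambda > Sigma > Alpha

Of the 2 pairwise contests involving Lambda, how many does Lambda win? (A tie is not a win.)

Lambda against each rival (15 reviewers):
Lambda vs Sigma: Lambda is ranked higher on 4+4 = 8 ballots, Sigma on 7. Lambda wins 8–7.
Lambda–Alpha: Lambda 10–5.
Lambda beats Sigma, Alpha — 2 pairwise wins.

2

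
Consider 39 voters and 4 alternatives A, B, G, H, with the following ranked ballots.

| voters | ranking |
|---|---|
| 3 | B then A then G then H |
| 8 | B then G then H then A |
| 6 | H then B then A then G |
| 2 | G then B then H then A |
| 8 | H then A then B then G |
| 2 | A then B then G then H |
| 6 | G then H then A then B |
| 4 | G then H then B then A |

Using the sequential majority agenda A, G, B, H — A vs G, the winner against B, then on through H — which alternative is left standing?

H

Round 1: A vs G — 19–20, G advances.
Round 2: G vs B — 12–27, B advances.
Round 3: B vs H — 15–24, H advances.
The agenda winner is H.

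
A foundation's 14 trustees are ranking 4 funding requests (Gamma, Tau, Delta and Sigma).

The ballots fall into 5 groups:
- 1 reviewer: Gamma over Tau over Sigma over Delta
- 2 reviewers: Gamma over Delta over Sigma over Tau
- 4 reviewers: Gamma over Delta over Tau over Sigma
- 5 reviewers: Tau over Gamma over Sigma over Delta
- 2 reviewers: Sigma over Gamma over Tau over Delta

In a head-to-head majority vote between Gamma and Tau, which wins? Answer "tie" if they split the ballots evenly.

Gamma

Ballots ranking Gamma above Tau: 1 + 2 + 4 + 2 = 9.
Ballots ranking Tau above Gamma: 14 − 9 = 5.
Gamma wins the head-to-head 9–5.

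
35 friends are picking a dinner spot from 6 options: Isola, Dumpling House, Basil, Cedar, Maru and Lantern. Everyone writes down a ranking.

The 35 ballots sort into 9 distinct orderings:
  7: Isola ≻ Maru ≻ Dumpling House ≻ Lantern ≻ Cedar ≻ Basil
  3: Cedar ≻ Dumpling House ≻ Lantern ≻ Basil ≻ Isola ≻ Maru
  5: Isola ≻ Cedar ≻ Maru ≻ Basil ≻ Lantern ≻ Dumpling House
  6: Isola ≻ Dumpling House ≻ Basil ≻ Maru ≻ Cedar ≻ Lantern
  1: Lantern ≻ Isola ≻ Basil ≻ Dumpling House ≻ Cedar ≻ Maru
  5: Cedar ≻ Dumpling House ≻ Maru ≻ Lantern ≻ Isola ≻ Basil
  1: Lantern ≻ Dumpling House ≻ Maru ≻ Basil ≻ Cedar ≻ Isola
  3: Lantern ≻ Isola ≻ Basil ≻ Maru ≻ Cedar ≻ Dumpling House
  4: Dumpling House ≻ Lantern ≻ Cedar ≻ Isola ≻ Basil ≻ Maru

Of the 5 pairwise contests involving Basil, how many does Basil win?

Basil against each rival (35 friends):
Basil vs Isola: Basil is ranked higher on 3+1 = 4 ballots, Isola on 31. Isola wins 31–4.
Basil–Dumpling House: Dumpling House 26–9.
Basil vs Cedar: Basil preferred on 6+1+1+3 = 11 ballots; Cedar wins 24–11.
Basil vs Maru: Basil preferred on 3+6+1+3+4 = 17 ballots; Maru wins 18–17.
Basil–Lantern: Lantern 24–11.
Basil beats no one; loses to Isola, Dumpling House, Cedar, Maru, Lantern — 0 pairwise wins.

0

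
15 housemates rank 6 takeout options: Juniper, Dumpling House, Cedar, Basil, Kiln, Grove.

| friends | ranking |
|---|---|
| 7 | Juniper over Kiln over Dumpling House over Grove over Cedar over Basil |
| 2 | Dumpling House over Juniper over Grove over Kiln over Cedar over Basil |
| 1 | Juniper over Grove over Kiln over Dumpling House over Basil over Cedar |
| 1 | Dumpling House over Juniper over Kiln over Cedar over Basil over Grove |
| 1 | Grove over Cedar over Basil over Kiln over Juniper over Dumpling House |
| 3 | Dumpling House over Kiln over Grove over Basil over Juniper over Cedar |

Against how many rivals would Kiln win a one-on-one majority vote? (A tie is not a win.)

4

Kiln against each rival (15 friends):
Kiln vs Juniper: Juniper wins 11–4.
Kiln–Dumpling House: Kiln 9–6.
Kiln vs Cedar: 14 to 1, Kiln.
Kiln vs Basil: Kiln, 14–1.
Kiln vs Grove: Kiln preferred on 7+1+3 = 11 ballots; Kiln wins 11–4.
Kiln beats Dumpling House, Cedar, Basil, Grove; loses to Juniper — 4 pairwise wins.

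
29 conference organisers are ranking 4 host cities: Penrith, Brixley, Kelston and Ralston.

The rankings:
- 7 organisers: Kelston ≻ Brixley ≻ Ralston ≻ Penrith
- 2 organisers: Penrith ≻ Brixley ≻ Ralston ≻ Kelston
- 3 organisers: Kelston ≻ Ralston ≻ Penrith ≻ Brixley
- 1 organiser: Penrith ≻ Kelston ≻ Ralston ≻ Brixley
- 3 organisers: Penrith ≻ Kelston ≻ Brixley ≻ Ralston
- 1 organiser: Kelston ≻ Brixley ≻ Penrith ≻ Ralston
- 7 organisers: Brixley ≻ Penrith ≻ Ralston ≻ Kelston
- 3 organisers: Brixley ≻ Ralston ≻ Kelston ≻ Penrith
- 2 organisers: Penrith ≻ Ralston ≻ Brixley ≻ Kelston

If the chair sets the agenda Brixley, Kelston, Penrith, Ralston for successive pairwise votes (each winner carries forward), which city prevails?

Penrith

Round 1: Brixley vs Kelston — 14–15, Kelston advances.
Round 2: Kelston vs Penrith — 14–15, Penrith advances.
Round 3: Penrith vs Ralston — 16–13, Penrith advances.
The agenda winner is Penrith.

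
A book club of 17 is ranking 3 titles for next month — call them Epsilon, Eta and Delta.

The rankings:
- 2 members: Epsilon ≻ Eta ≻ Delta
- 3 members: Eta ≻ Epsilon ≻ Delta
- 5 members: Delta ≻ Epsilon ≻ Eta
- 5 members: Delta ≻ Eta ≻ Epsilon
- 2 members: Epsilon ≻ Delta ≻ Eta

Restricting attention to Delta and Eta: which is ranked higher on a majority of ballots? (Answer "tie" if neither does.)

Delta

Ballots ranking Delta above Eta: 5 + 5 + 2 = 12.
Ballots ranking Eta above Delta: 17 − 12 = 5.
Delta wins the head-to-head 12–5.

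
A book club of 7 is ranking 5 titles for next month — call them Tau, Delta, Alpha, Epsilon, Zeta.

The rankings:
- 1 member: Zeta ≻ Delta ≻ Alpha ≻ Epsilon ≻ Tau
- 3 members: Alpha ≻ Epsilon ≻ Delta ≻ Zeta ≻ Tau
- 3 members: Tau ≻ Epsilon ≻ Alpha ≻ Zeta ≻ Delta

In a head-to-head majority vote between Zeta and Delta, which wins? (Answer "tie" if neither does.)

Zeta

Ballots ranking Zeta above Delta: 1 + 3 = 4.
Ballots ranking Delta above Zeta: 7 − 4 = 3.
Zeta wins the head-to-head 4–3.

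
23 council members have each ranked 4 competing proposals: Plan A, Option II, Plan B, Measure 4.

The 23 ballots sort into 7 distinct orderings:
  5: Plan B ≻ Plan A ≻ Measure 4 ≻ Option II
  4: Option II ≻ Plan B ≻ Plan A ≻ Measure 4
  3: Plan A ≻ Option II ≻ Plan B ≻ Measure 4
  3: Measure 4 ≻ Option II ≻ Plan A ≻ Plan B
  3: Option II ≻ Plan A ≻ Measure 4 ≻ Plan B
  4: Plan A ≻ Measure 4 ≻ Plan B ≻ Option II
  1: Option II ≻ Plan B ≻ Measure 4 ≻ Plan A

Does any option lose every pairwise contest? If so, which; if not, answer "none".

Head-to-head results (23 council members):
Plan A vs Option II: Plan A wins 12–11.
Plan A–Plan B: Plan A 13–10.
Plan A vs Measure 4: 19 to 4, Plan A.
Option II vs Plan B: Option II preferred on 4+3+3+3+1 = 14 ballots; Option II wins 14–9.
Option II vs Measure 4: Measure 4 wins 12–11.
Plan B–Measure 4: Plan B 13–10.
Each option has at least one pairwise win (Plan A beats Option II; Option II beats Plan B; Plan B beats Measure 4; Measure 4 beats Option II) — no Condorcet loser.

none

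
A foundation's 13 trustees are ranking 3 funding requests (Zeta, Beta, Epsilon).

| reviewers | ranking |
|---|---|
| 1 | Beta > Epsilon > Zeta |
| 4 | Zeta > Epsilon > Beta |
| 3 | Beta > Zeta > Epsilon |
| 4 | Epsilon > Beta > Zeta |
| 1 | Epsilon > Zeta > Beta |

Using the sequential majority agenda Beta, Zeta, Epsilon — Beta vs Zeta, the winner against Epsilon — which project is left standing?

Epsilon

Round 1: Beta vs Zeta — 8–5, Beta advances.
Round 2: Beta vs Epsilon — 4–9, Epsilon advances.
The agenda winner is Epsilon.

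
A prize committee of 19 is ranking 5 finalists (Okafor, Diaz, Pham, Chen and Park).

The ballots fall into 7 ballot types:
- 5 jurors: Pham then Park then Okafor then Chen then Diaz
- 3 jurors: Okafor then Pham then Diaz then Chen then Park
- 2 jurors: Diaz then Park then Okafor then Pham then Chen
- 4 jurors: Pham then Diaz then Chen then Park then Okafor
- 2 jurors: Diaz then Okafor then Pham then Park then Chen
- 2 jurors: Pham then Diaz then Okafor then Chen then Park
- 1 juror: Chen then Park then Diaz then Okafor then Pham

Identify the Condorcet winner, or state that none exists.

Check each pair by majority over 19 ballots:
Okafor vs Diaz: Okafor is ranked higher on 5+3 = 8 ballots, Diaz on 11. Diaz wins 11–8.
Okafor vs Pham: Okafor is ranked higher on 3+2+2+1 = 8 ballots, Pham on 11. Pham wins 11–8.
Okafor vs Chen: Okafor preferred on 5+3+2+2+2 = 14 ballots; Okafor wins 14–5.
Okafor vs Park: 3+2+2 = 7 for Okafor, 12 for Park — Park by 12–7.
Diaz vs Pham: Pham, 14–5.
Diaz vs Chen: Diaz wins 13–6.
Diaz vs Park: 3+2+4+2+2 = 13 for Diaz, 6 for Park — Diaz by 13–6.
Pham–Chen: Pham 18–1.
Pham vs Park: Pham is ranked higher on 5+3+4+2+2 = 16 ballots, Park on 3. Pham wins 16–3.
Chen vs Park: Chen is ranked higher on 3+4+2+1 = 10 ballots, Park on 9. Chen wins 10–9.
Pham beats each of Okafor, Diaz, Chen, Park — Pham is the Condorcet winner.

Pham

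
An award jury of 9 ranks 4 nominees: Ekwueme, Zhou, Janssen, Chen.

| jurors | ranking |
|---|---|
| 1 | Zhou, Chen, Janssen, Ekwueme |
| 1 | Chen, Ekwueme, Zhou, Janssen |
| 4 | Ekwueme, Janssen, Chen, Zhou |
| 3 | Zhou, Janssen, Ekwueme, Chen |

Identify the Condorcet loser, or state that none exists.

none

Head-to-head results (9 jurors):
Ekwueme vs Zhou: Ekwueme wins 5–4.
Ekwueme vs Janssen: 5 to 4, Ekwueme.
Ekwueme vs Chen: Ekwueme wins 7–2.
Zhou vs Janssen: Zhou, 5–4.
Zhou–Chen: Chen 5–4.
Janssen vs Chen: 7 to 2, Janssen.
Every nominee wins at least one matchup (Ekwueme beats Zhou; Zhou beats Janssen; Janssen beats Chen; Chen beats Zhou), so there is no Condorcet loser.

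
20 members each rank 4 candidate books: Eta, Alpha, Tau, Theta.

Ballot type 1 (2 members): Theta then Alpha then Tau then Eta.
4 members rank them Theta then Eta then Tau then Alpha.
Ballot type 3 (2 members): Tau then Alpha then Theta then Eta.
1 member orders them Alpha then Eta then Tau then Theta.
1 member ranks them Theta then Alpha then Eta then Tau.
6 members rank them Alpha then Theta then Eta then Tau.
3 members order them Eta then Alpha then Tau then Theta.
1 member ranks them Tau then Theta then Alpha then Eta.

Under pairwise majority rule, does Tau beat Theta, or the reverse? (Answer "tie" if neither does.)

Theta

Ballots ranking Tau above Theta: 2 + 1 + 3 + 1 = 7.
Ballots ranking Theta above Tau: 20 − 7 = 13.
Theta wins the head-to-head 13–7.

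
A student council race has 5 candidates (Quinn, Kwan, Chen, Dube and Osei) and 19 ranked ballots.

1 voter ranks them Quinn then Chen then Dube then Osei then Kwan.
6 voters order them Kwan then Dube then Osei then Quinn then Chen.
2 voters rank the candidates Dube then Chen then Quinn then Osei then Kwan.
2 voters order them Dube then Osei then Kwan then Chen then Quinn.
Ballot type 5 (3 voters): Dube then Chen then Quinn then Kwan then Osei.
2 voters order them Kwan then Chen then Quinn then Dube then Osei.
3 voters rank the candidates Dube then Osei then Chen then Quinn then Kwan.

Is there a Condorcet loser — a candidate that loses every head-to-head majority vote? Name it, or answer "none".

Pairwise majorities:
Quinn vs Kwan: Quinn preferred on 1+2+3+3 = 9 ballots; Kwan wins 10–9.
Quinn–Chen: Chen 12–7.
Quinn–Dube: Dube 16–3.
Quinn vs Osei: 8 to 11, Osei.
Kwan vs Chen: Kwan, 10–9.
Kwan vs Dube: Dube wins 11–8.
Kwan vs Osei: Kwan preferred on 6+3+2 = 11 ballots; Kwan wins 11–8.
Chen–Dube: Dube 16–3.
Chen vs Osei: Chen preferred on 1+2+3+2 = 8 ballots; Osei wins 11–8.
Dube vs Osei: Dube wins 19–0.
Quinn loses to every other candidate — it is the Condorcet loser.

Quinn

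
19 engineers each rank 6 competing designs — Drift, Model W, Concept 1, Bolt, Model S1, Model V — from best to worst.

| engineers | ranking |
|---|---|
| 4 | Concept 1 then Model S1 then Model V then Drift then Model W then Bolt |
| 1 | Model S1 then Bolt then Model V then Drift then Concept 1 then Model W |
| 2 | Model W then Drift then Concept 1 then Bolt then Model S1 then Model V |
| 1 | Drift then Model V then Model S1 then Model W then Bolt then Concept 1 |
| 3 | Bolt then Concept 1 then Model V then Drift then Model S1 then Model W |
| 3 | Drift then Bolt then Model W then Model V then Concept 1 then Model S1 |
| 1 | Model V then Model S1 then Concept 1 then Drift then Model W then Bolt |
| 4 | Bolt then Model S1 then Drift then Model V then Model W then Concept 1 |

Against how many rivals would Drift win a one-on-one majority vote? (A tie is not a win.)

4

Drift against each rival (19 engineers):
Drift vs Model W: Drift, 17–2.
Drift vs Concept 1: Drift wins 11–8.
Drift vs Bolt: Drift wins 11–8.
Drift vs Model S1: Model S1 wins 10–9.
Drift vs Model V: Drift wins 10–9.
Drift beats Model W, Concept 1, Bolt, Model V; loses to Model S1 — 4 pairwise wins.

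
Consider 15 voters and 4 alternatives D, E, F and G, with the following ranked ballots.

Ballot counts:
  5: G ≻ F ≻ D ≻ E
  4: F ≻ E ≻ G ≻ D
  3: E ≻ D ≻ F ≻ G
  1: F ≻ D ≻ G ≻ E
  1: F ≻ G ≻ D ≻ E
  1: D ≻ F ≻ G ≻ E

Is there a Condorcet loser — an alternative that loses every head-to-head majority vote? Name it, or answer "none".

Pairwise majorities:
D vs E: D is ranked higher on 5+1+1+1 = 8 ballots, E on 7. D wins 8–7.
D vs F: 3+1 = 4 for D, 11 for F — F by 11–4.
D vs G: D is ranked higher on 3+1+1 = 5 ballots, G on 10. G wins 10–5.
E vs F: F wins 12–3.
E vs G: E preferred on 4+3 = 7 ballots; G wins 8–7.
F vs G: 4+3+1+1+1 = 10 for F, 5 for G — F by 10–5.
E is beaten in every head-to-head and is the Condorcet loser.

E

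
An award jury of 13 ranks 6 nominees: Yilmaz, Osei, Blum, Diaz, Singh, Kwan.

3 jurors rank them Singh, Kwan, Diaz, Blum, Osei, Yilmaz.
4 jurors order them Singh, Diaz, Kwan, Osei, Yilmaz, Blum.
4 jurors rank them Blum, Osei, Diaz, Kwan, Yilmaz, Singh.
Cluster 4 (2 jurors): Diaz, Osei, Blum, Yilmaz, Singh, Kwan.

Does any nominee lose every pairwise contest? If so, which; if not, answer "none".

Head-to-head results (13 jurors):
Yilmaz vs Osei: 0 to 13, Osei.
Yilmaz vs Blum: Blum wins 9–4.
Yilmaz vs Diaz: Diaz, 13–0.
Yilmaz–Singh: Singh 7–6.
Yilmaz–Kwan: Kwan 11–2.
Osei vs Blum: Blum, 7–6.
Osei–Diaz: Diaz 9–4.
Osei vs Singh: Osei preferred on 4+2 = 6 ballots; Singh wins 7–6.
Osei–Kwan: Kwan 7–6.
Blum vs Diaz: Blum is ranked higher on 4 ballots, Diaz on 9. Diaz wins 9–4.
Blum vs Singh: 4+2 = 6 for Blum, 7 for Singh — Singh by 7–6.
Blum vs Kwan: 4+2 = 6 for Blum, 7 for Kwan — Kwan by 7–6.
Diaz–Singh: Singh 7–6.
Diaz–Kwan: Diaz 10–3.
Singh vs Kwan: 9 to 4, Singh.
Only Yilmaz has no wins; Yilmaz is the Condorcet loser.

Yilmaz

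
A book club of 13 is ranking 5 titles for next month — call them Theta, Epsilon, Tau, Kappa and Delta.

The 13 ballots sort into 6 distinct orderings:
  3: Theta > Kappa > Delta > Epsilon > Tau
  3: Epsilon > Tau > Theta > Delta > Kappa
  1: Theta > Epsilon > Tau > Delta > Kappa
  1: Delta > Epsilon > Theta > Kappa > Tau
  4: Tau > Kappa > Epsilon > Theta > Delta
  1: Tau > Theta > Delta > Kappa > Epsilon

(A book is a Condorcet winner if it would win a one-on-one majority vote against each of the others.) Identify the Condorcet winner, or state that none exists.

Pairwise majorities:
Theta–Epsilon: Epsilon 8–5.
Theta vs Tau: 3+1+1 = 5 for Theta, 8 for Tau — Tau by 8–5.
Theta vs Kappa: 3+3+1+1+1 = 9 for Theta, 4 for Kappa — Theta by 9–4.
Theta–Delta: Theta 12–1.
Epsilon vs Tau: Epsilon wins 8–5.
Epsilon vs Kappa: Epsilon preferred on 3+1+1 = 5 ballots; Kappa wins 8–5.
Epsilon vs Delta: 8 to 5, Epsilon.
Tau vs Kappa: 9 to 4, Tau.
Tau vs Delta: Tau preferred on 3+1+4+1 = 9 ballots; Tau wins 9–4.
Kappa vs Delta: Kappa, 7–6.
No book is unbeaten: Theta loses to Epsilon; Epsilon loses to Kappa; Tau loses to Epsilon; Kappa loses to Theta; Delta loses to Theta. In particular Theta beats Kappa beats Epsilon beats Theta is a majority cycle — no Condorcet winner exists.

none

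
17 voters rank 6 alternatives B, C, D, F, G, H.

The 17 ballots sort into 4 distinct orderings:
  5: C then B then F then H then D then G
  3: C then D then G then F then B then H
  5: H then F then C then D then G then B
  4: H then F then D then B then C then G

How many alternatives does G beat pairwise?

0

G against each rival (17 voters):
G vs B: 3+5 = 8 for G, 9 for B — B by 9–8.
G vs C: 0 to 17, C.
G vs D: G preferred on 0 ballots; D wins 17–0.
G–F: F 14–3.
G vs H: H, 14–3.
G beats no one; loses to B, C, D, F, H — 0 pairwise wins.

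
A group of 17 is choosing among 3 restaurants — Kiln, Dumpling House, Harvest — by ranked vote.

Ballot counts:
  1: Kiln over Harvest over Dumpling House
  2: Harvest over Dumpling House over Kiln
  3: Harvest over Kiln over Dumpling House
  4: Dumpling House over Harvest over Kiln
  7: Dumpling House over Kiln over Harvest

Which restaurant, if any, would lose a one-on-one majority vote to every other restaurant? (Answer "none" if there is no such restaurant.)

Pairwise majorities:
Kiln vs Dumpling House: 1+3 = 4 for Kiln, 13 for Dumpling House — Dumpling House by 13–4.
Kiln vs Harvest: Harvest wins 9–8.
Dumpling House vs Harvest: Dumpling House wins 11–6.
Kiln is beaten in every head-to-head and is the Condorcet loser.

Kiln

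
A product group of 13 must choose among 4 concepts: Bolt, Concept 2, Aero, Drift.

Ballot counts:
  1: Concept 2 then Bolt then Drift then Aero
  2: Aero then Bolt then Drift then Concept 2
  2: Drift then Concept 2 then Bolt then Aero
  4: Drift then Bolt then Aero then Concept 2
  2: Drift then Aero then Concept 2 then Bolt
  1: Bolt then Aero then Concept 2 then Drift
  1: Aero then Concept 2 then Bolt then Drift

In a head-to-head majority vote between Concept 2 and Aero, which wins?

Ballots ranking Concept 2 above Aero: 1 + 2 = 3.
Ballots ranking Aero above Concept 2: 13 − 3 = 10.
Aero wins the head-to-head 10–3.

Aero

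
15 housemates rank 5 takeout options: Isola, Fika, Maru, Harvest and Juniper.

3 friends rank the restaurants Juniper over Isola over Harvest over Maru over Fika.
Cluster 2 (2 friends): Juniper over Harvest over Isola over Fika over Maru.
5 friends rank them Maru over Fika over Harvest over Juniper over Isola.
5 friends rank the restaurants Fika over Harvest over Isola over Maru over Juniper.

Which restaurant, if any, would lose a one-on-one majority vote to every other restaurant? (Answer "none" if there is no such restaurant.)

none

Head-to-head results (15 friends):
Isola vs Fika: 5 to 10, Fika.
Isola vs Maru: 10 to 5, Isola.
Isola vs Harvest: 3 to 12, Harvest.
Isola vs Juniper: Juniper, 10–5.
Fika vs Maru: 2+5 = 7 for Fika, 8 for Maru — Maru by 8–7.
Fika–Harvest: Fika 10–5.
Fika–Juniper: Fika 10–5.
Maru–Harvest: Harvest 10–5.
Maru vs Juniper: Maru wins 10–5.
Harvest vs Juniper: 10 to 5, Harvest.
Every restaurant wins at least one matchup (Isola beats Maru; Fika beats Isola; Maru beats Fika; Harvest beats Isola; Juniper beats Isola), so there is no Condorcet loser.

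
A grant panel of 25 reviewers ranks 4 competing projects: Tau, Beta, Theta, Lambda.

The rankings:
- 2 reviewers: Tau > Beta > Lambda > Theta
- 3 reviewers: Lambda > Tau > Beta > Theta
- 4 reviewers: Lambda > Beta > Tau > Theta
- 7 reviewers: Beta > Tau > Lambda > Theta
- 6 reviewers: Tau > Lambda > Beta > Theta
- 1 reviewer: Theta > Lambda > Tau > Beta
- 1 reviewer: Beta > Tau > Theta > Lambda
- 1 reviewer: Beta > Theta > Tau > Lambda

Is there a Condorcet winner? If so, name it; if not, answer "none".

none

Check each pair by majority over 25 ballots:
Tau–Beta: Beta 13–12.
Tau–Theta: Tau 23–2.
Tau vs Lambda: Tau wins 17–8.
Beta vs Theta: 24 to 1, Beta.
Beta vs Lambda: 11 to 14, Lambda.
Theta vs Lambda: 3 to 22, Lambda.
No project is unbeaten: Tau loses to Beta; Beta loses to Lambda; Theta loses to Tau; Lambda loses to Tau. In particular Tau > Lambda > Beta > Tau is a majority cycle — no Condorcet winner exists.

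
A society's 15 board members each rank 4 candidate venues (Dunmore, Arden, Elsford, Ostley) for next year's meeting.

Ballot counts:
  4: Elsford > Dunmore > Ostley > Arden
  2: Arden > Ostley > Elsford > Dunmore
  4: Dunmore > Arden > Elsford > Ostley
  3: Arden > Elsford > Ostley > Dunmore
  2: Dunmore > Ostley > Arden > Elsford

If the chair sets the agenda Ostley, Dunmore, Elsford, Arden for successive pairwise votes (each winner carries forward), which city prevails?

Round 1: Ostley vs Dunmore — 5–10, Dunmore advances.
Round 2: Dunmore vs Elsford — 6–9, Elsford advances.
Round 3: Elsford vs Arden — 4–11, Arden advances.
Arden survives the agenda.

Arden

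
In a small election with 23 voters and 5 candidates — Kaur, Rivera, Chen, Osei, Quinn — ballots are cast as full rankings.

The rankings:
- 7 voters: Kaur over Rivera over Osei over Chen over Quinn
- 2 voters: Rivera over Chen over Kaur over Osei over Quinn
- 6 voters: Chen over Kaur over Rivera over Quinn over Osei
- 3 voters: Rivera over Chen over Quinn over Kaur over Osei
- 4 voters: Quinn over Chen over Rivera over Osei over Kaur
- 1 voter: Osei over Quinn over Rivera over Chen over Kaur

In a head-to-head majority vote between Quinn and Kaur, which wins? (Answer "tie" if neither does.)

Ballots ranking Quinn above Kaur: 3 + 4 + 1 = 8.
Ballots ranking Kaur above Quinn: 23 − 8 = 15.
Kaur wins the head-to-head 15–8.

Kaur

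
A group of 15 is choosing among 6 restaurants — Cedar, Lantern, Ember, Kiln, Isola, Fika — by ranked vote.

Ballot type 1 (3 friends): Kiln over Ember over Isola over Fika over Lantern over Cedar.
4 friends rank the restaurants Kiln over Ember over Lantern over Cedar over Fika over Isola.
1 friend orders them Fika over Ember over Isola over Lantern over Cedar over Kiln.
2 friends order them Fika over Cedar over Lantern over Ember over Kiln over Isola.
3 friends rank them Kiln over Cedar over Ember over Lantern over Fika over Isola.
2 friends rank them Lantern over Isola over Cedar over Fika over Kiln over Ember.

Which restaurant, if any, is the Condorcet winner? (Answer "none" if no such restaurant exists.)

Kiln

Check each pair by majority over 15 ballots:
Cedar vs Lantern: 2+3 = 5 for Cedar, 10 for Lantern — Lantern by 10–5.
Cedar vs Ember: Cedar is ranked higher on 2+3+2 = 7 ballots, Ember on 8. Ember wins 8–7.
Cedar vs Kiln: Cedar preferred on 1+2+2 = 5 ballots; Kiln wins 10–5.
Cedar vs Isola: Cedar preferred on 4+2+3 = 9 ballots; Cedar wins 9–6.
Cedar vs Fika: Cedar preferred on 4+3+2 = 9 ballots; Cedar wins 9–6.
Lantern vs Ember: 2+2 = 4 for Lantern, 11 for Ember — Ember by 11–4.
Lantern vs Kiln: 1+2+2 = 5 for Lantern, 10 for Kiln — Kiln by 10–5.
Lantern vs Isola: 11 to 4, Lantern.
Lantern vs Fika: 4+3+2 = 9 for Lantern, 6 for Fika — Lantern by 9–6.
Ember vs Kiln: 1+2 = 3 for Ember, 12 for Kiln — Kiln by 12–3.
Ember vs Isola: Ember is ranked higher on 3+4+1+2+3 = 13 ballots, Isola on 2. Ember wins 13–2.
Ember vs Fika: 3+4+3 = 10 for Ember, 5 for Fika — Ember by 10–5.
Kiln vs Isola: Kiln is ranked higher on 3+4+2+3 = 12 ballots, Isola on 3. Kiln wins 12–3.
Kiln vs Fika: 3+4+3 = 10 for Kiln, 5 for Fika — Kiln by 10–5.
Isola vs Fika: 3+2 = 5 for Isola, 10 for Fika — Fika by 10–5.
Kiln beats each of Cedar, Lantern, Ember, Isola, Fika — Kiln is the Condorcet winner.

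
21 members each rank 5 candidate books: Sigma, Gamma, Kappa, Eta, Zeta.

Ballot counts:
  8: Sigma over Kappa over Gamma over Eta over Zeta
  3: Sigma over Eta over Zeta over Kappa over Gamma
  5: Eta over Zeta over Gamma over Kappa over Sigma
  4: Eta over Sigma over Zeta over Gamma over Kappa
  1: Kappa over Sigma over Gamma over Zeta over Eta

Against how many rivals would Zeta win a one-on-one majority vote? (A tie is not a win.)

2

Zeta against each rival (21 members):
Zeta vs Sigma: Zeta is ranked higher on 5 ballots, Sigma on 16. Sigma wins 16–5.
Zeta vs Gamma: 3+5+4 = 12 for Zeta, 9 for Gamma — Zeta by 12–9.
Zeta vs Kappa: Zeta, 12–9.
Zeta vs Eta: Eta, 20–1.
Zeta beats Gamma, Kappa; loses to Sigma, Eta — 2 pairwise wins.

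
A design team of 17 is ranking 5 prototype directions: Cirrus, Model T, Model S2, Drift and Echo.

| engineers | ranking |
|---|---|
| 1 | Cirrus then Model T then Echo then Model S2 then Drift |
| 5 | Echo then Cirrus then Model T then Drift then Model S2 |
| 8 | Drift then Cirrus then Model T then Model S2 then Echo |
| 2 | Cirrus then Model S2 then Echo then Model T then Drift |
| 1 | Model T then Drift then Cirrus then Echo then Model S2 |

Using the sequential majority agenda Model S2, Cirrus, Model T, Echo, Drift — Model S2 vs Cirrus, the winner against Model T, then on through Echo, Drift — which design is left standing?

Round 1: Model S2 vs Cirrus — 0–17, Cirrus advances.
Round 2: Cirrus vs Model T — 16–1, Cirrus advances.
Round 3: Cirrus vs Echo — 12–5, Cirrus advances.
Round 4: Cirrus vs Drift — 8–9, Drift advances.
The agenda winner is Drift.

Drift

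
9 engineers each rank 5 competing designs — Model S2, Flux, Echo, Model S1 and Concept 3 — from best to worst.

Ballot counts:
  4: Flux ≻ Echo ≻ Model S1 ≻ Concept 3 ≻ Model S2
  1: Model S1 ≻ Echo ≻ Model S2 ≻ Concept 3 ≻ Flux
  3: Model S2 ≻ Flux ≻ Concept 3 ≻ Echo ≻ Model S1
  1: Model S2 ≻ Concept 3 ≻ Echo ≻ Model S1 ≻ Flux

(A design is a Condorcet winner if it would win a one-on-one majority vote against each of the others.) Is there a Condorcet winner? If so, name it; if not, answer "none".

Check each pair by majority over 9 ballots:
Model S2 vs Flux: Model S2 wins 5–4.
Model S2 vs Echo: Echo wins 5–4.
Model S2 vs Model S1: Model S1, 5–4.
Model S2 vs Concept 3: Model S2, 5–4.
Flux vs Echo: Flux, 7–2.
Flux vs Model S1: Flux, 7–2.
Flux vs Concept 3: Flux, 7–2.
Echo vs Model S1: Echo wins 8–1.
Echo–Concept 3: Echo 5–4.
Model S1–Concept 3: Model S1 5–4.
Every design loses at least once (Model S2 loses to Echo; Flux loses to Model S2; Echo loses to Flux; Model S1 loses to Flux; Concept 3 loses to Model S2). The majority relation contains the cycle Model S2 beats Flux beats Echo beats Model S2, so there is no Condorcet winner.

none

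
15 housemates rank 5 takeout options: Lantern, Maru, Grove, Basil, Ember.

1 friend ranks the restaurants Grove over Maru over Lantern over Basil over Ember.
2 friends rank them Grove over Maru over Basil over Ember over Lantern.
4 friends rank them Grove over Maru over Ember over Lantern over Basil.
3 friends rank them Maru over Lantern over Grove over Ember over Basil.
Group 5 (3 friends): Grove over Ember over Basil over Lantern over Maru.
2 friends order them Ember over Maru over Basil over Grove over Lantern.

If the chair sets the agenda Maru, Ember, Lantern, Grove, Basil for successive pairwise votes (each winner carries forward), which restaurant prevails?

Round 1: Maru vs Ember — 10–5, Maru advances.
Round 2: Maru vs Lantern — 12–3, Maru advances.
Round 3: Maru vs Grove — 5–10, Grove advances.
Round 4: Grove vs Basil — 13–2, Grove advances.
The agenda winner is Grove.

Grove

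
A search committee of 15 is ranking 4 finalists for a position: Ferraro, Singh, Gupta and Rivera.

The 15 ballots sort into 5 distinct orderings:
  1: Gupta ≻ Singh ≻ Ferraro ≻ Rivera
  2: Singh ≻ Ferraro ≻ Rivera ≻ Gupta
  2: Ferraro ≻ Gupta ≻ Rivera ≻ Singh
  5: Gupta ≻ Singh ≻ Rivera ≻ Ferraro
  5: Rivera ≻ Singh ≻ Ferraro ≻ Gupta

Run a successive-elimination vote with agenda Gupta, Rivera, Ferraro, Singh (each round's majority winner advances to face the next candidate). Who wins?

Round 1: Gupta vs Rivera — 8–7, Gupta advances.
Round 2: Gupta vs Ferraro — 6–9, Ferraro advances.
Round 3: Ferraro vs Singh — 2–13, Singh advances.
The agenda winner is Singh.

Singh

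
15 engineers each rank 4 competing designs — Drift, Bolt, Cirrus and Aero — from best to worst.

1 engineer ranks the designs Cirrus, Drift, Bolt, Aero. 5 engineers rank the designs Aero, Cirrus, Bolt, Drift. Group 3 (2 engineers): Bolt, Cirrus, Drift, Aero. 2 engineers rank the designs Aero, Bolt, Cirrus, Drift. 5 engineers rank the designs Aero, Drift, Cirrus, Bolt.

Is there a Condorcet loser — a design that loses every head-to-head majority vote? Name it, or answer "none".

Drift

Pairwise majorities:
Drift vs Bolt: Bolt, 9–6.
Drift–Cirrus: Cirrus 10–5.
Drift vs Aero: Aero wins 12–3.
Bolt vs Cirrus: Cirrus wins 11–4.
Bolt vs Aero: 3 to 12, Aero.
Cirrus vs Aero: Aero, 12–3.
Only Drift has no wins; Drift is the Condorcet loser.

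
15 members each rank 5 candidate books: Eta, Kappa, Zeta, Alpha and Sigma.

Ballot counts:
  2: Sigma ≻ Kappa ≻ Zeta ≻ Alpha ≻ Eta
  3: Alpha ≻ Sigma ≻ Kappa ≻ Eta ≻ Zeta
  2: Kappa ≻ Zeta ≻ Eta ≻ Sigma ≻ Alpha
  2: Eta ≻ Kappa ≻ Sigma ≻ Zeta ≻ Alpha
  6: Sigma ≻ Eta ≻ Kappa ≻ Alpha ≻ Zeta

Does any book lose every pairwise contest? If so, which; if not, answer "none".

Pairwise majorities:
Eta vs Kappa: Eta wins 8–7.
Eta vs Zeta: Eta wins 11–4.
Eta vs Alpha: Eta preferred on 2+2+6 = 10 ballots; Eta wins 10–5.
Eta vs Sigma: Eta preferred on 2+2 = 4 ballots; Sigma wins 11–4.
Kappa vs Zeta: Kappa is ranked higher on 2+3+2+2+6 = 15 ballots, Zeta on 0. Kappa wins 15–0.
Kappa vs Alpha: 12 to 3, Kappa.
Kappa vs Sigma: Sigma, 11–4.
Zeta vs Alpha: 6 to 9, Alpha.
Zeta vs Sigma: Zeta is ranked higher on 2 ballots, Sigma on 13. Sigma wins 13–2.
Alpha vs Sigma: Alpha is ranked higher on 3 ballots, Sigma on 12. Sigma wins 12–3.
Zeta loses to every other book — it is the Condorcet loser.

Zeta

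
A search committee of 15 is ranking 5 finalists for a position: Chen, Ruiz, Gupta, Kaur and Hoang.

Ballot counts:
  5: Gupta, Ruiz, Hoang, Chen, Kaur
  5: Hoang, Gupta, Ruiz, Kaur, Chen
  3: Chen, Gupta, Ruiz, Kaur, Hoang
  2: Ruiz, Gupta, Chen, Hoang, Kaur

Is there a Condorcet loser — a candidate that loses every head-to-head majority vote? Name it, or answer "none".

Kaur

Head-to-head results (15 committee members):
Chen vs Ruiz: Ruiz wins 12–3.
Chen vs Gupta: Chen preferred on 3 ballots; Gupta wins 12–3.
Chen vs Kaur: Chen is ranked higher on 5+3+2 = 10 ballots, Kaur on 5. Chen wins 10–5.
Chen vs Hoang: Chen preferred on 3+2 = 5 ballots; Hoang wins 10–5.
Ruiz vs Gupta: 2 to 13, Gupta.
Ruiz–Kaur: Ruiz 15–0.
Ruiz vs Hoang: Ruiz, 10–5.
Gupta vs Kaur: 5+5+3+2 = 15 for Gupta, 0 for Kaur — Gupta by 15–0.
Gupta–Hoang: Gupta 10–5.
Kaur vs Hoang: 3 to 12, Hoang.
Kaur is beaten in every head-to-head and is the Condorcet loser.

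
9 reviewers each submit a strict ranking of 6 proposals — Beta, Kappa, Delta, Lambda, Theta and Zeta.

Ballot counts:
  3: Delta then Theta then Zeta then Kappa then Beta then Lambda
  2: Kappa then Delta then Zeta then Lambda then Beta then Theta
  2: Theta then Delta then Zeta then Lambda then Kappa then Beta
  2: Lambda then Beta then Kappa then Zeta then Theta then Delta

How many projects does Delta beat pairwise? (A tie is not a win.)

5

Delta against each rival (9 reviewers):
Delta vs Beta: Delta preferred on 3+2+2 = 7 ballots; Delta wins 7–2.
Delta–Kappa: Delta 5–4.
Delta vs Lambda: Delta wins 7–2.
Delta–Theta: Delta 5–4.
Delta vs Zeta: Delta wins 7–2.
Delta beats Beta, Kappa, Lambda, Theta, Zeta — 5 pairwise wins.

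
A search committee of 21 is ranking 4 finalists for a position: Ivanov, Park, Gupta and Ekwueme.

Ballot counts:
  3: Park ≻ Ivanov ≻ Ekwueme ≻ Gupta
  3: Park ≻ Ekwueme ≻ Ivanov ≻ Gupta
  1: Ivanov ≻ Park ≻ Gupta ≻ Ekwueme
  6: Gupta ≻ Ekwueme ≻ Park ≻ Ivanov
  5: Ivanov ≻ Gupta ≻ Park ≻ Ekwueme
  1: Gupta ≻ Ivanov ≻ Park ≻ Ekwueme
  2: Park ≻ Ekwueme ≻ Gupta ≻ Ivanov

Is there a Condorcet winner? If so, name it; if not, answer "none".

none

Pairwise majorities:
Ivanov vs Park: 1+5+1 = 7 for Ivanov, 14 for Park — Park by 14–7.
Ivanov vs Gupta: Ivanov, 12–9.
Ivanov vs Ekwueme: 10 to 11, Ekwueme.
Park vs Gupta: Park preferred on 3+3+1+2 = 9 ballots; Gupta wins 12–9.
Park vs Ekwueme: Park, 15–6.
Gupta vs Ekwueme: Gupta, 13–8.
No candidate is unbeaten: Ivanov loses to Park; Park loses to Gupta; Gupta loses to Ivanov; Ekwueme loses to Park. In particular Ivanov beats Gupta beats Park beats Ivanov is a majority cycle — no Condorcet winner exists.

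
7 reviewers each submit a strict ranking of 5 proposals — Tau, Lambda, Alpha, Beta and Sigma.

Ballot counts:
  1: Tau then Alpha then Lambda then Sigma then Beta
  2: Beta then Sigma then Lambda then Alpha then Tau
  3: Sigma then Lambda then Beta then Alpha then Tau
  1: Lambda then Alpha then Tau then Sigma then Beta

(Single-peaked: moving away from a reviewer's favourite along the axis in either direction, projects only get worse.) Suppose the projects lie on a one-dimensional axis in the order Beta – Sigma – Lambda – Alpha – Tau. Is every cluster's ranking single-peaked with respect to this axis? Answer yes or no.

yes

Axis positions: Beta=1, Sigma=2, Lambda=3, Alpha=4, Tau=5.
Cluster 1 (peak Tau at position 5): ranking walks positions 5-4-3-2-1, expanding outward from the peak — single-peaked.
Cluster 2 (peak Beta at position 1): ranking walks positions 1-2-3-4-5, expanding outward from the peak — single-peaked.
Cluster 3 (peak Sigma at position 2): ranking walks positions 2-3-1-4-5, expanding outward from the peak — single-peaked.
Cluster 4 (peak Lambda at position 3): ranking walks positions 3-4-5-2-1, expanding outward from the peak — single-peaked.
Every ranking is single-peaked on this axis.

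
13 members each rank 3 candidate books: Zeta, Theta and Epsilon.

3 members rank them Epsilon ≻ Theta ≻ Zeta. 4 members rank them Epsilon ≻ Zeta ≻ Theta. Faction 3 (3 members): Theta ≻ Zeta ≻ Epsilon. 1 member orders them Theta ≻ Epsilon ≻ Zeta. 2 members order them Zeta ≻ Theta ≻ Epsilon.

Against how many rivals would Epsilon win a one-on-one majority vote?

2

Epsilon against each rival (13 members):
Epsilon vs Zeta: 8 to 5, Epsilon.
Epsilon vs Theta: Epsilon preferred on 3+4 = 7 ballots; Epsilon wins 7–6.
Epsilon beats Zeta, Theta — 2 pairwise wins.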